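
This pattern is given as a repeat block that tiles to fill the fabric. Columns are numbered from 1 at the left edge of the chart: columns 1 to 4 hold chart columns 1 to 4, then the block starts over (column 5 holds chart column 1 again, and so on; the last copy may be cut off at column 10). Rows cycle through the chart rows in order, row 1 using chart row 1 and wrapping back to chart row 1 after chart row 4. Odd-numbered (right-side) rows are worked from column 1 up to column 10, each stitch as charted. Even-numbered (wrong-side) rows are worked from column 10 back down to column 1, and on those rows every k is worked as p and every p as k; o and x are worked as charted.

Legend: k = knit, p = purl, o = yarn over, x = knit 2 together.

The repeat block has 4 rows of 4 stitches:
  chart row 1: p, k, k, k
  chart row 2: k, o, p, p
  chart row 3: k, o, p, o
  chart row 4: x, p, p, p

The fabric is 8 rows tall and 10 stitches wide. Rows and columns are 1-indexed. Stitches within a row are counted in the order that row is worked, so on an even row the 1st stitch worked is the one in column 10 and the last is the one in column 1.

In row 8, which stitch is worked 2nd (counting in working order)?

Row 8 uses chart row ((8-1) mod 4)+1 = 4. Row 8 is even, so WS.
Chart row 4 tiled across columns 1-10: x p p p x p p p x p
WS row: flip the tiled sequence (start at column 10) and apply k<->p; o and x stay.
Row 8 as worked: k x k k k x k k k x
Stitch 2 in working order -> x

== STITCH ==
x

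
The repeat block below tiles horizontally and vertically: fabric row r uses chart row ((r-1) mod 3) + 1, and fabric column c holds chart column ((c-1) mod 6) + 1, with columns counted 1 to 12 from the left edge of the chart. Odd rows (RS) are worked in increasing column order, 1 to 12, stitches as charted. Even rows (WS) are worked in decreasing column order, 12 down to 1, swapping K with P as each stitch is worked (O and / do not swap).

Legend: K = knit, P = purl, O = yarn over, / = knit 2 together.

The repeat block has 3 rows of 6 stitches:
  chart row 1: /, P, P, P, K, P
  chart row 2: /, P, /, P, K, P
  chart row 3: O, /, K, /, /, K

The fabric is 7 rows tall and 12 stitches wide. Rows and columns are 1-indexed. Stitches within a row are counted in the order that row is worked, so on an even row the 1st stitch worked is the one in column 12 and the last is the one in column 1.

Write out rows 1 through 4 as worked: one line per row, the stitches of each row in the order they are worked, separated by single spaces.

Rows as worked:
/ P P P K P / P P P K P
K P K / K / K P K / K /
O / K / / K O / K / / K
K P K K K / K P K K K /

Derivation:
Row 1: chart row 1, RS - tile across columns 1-12 and work as-is.
Row 2: chart row 2, WS - tiled (columns 1-12): / P / P K P / P / P K P; work from column 12 back to 1 with K<->P swapped.
Row 3: chart row 3, RS - tile across columns 1-12 and work as-is.
Row 4: chart row 1, WS - tiled (columns 1-12): / P P P K P / P P P K P; work from column 12 back to 1 with K<->P swapped.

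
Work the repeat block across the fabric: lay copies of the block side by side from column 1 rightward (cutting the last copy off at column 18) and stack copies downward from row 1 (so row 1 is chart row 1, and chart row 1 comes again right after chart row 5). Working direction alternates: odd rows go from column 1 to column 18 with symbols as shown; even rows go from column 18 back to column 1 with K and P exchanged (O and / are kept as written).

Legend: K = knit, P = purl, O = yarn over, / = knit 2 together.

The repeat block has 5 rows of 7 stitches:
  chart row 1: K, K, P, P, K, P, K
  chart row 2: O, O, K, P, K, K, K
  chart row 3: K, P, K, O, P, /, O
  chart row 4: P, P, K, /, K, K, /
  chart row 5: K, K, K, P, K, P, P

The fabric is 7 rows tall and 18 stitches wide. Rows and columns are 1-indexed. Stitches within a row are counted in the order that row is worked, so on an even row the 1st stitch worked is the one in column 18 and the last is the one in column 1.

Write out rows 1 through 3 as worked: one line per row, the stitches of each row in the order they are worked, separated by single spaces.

Row 1: chart row 1, RS - tile across columns 1-18 and work as-is.
Row 2: chart row 2, WS - tiled (columns 1-18): O O K P K K K O O K P K K K O O K P; work from column 18 back to 1 with K<->P swapped.
Row 3: chart row 3, RS - tile across columns 1-18 and work as-is.

== ROWS AS WORKED ==
K K P P K P K K K P P K P K K K P P
K P O O P P P K P O O P P P K P O O
K P K O P / O K P K O P / O K P K O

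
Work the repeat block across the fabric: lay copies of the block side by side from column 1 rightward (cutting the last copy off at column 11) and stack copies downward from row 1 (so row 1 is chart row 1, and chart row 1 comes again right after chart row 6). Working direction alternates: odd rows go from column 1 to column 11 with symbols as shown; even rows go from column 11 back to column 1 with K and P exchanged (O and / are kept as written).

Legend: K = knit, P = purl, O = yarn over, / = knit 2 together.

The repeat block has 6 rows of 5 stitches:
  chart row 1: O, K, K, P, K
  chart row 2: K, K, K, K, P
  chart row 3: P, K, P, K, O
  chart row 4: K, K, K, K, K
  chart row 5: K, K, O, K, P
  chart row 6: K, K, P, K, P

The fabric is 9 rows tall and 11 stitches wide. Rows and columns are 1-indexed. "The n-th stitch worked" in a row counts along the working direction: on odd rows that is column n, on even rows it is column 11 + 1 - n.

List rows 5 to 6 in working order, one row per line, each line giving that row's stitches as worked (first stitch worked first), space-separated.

Result:
K K O K P K K O K P K
P K P K P P K P K P P

Derivation:
Row 5: chart row 5, RS - tile across columns 1-11 and work as-is.
Row 6: chart row 6, WS - tiled (columns 1-11): K K P K P K K P K P K; work from column 11 back to 1 with K<->P swapped.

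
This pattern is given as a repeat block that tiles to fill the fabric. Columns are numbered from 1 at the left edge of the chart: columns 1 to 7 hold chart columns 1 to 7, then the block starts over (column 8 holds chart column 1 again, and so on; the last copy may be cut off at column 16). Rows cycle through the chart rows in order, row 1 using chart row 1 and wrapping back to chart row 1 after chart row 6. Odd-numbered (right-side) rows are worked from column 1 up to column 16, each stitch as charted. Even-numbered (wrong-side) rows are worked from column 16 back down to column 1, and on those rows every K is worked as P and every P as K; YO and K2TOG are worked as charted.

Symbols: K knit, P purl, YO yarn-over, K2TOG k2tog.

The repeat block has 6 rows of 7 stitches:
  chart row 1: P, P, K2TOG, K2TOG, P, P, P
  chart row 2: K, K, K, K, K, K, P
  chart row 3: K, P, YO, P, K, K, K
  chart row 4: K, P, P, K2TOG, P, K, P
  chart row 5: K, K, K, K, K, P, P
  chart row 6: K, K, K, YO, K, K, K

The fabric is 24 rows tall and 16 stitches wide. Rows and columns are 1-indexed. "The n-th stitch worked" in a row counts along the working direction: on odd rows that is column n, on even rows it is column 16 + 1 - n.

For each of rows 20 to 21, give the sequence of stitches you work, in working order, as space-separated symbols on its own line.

Row 20: chart row 2, WS - tiled (columns 1-16): K K K K K K P K K K K K K P K K; work from column 16 back to 1 with K<->P swapped.
Row 21: chart row 3, RS - tile across columns 1-16 and work as-is.

Result:
P P K P P P P P P K P P P P P P
K P YO P K K K K P YO P K K K K P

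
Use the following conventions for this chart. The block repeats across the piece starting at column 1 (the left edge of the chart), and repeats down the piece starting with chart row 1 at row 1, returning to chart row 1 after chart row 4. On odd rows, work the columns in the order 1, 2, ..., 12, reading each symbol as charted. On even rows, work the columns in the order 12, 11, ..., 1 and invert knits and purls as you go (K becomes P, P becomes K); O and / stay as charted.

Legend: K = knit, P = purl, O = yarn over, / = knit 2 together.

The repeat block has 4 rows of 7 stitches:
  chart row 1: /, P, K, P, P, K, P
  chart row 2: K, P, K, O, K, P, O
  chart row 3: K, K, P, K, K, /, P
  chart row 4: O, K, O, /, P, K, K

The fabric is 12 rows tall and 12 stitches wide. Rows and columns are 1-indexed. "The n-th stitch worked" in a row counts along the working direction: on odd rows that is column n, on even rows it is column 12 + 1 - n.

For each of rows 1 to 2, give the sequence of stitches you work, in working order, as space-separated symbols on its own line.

Result:
/ P K P P K P / P K P P
P O P K P O K P O P K P

Derivation:
Row 1: chart row 1, RS - tile across columns 1-12 and work as-is.
Row 2: chart row 2, WS - tiled (columns 1-12): K P K O K P O K P K O K; work from column 12 back to 1 with K<->P swapped.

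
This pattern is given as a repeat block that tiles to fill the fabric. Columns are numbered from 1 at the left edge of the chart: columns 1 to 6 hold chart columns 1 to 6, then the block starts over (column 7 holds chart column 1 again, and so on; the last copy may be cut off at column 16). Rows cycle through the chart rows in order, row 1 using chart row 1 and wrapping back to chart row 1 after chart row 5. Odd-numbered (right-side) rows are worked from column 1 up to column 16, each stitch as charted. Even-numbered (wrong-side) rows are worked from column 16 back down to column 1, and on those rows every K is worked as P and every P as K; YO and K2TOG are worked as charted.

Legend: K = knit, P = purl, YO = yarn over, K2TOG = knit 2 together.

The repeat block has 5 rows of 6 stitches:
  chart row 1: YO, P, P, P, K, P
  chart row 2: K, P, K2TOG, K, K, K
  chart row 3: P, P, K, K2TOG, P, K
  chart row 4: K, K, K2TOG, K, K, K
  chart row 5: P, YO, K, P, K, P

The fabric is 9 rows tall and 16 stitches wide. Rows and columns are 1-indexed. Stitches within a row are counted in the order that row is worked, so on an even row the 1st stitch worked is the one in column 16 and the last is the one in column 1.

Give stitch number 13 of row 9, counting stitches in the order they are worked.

Row 9 uses chart row ((9-1) mod 5)+1 = 4. Row 9 is odd, so RS.
Chart row 4 tiled across columns 1-16: K K K2TOG K K K K K K2TOG K K K K K K2TOG K
RS: work column 1 to column 16, symbols as charted — the tiled row is the row as worked.
The 13th stitch worked is K.

== STITCH ==
K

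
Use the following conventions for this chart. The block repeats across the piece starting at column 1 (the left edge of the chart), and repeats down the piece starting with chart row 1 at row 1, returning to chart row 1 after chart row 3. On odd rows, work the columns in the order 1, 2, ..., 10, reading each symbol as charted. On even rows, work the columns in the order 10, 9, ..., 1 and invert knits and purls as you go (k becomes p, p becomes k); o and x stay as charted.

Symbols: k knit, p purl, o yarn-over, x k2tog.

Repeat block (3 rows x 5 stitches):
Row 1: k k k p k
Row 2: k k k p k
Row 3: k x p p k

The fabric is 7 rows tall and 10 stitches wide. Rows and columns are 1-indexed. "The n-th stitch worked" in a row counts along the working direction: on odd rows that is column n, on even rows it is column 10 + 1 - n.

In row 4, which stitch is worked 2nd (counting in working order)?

Result:
k

Derivation:
For row 4: chart row = ((4-1) mod 3) + 1 = 1; this is a WS (even) row.
Chart row 1 tiled across columns 1-10: k k k p k k k k p k
WS row: flip the tiled sequence (start at column 10) and apply k<->p; o and x stay.
Row 4 as worked: p k p p p p k p p p
Stitch 2 in working order -> k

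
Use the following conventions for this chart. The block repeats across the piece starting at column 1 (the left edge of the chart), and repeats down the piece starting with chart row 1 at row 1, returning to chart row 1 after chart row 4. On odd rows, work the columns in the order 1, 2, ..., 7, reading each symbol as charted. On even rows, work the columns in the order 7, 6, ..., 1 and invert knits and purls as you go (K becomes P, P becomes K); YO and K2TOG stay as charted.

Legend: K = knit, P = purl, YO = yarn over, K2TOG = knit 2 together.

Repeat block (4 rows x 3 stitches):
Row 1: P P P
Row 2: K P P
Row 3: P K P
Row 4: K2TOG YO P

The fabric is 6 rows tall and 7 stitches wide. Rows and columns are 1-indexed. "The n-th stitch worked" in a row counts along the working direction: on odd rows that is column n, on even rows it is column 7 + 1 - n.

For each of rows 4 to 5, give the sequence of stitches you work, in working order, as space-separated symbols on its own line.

Row 4: chart row 4, WS - tiled (columns 1-7): K2TOG YO P K2TOG YO P K2TOG; work from column 7 back to 1 with K<->P swapped.
Row 5: chart row 1, RS - tile across columns 1-7 and work as-is.

== ROWS AS WORKED ==
K2TOG K YO K2TOG K YO K2TOG
P P P P P P P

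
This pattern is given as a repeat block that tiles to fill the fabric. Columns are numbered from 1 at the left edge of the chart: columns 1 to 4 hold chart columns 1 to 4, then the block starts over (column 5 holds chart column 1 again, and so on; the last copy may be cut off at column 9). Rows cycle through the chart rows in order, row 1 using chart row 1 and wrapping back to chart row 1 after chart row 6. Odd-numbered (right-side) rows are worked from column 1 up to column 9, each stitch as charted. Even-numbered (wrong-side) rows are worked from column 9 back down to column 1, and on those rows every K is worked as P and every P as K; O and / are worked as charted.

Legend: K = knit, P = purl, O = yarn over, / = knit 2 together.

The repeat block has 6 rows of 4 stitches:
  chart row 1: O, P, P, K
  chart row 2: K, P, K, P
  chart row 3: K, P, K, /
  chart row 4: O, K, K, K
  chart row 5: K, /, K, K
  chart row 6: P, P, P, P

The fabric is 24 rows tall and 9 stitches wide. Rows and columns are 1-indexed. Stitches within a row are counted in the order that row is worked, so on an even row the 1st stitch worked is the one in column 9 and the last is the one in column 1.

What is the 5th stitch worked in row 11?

Stitch:
K

Derivation:
Row 11 uses chart row ((11-1) mod 6)+1 = 5. Row 11 is odd, so RS.
Chart row 5 tiled across columns 1-9: K / K K K / K K K
RS row: no reversal, no swap; stitch n worked = column n.
The 5th stitch worked is K.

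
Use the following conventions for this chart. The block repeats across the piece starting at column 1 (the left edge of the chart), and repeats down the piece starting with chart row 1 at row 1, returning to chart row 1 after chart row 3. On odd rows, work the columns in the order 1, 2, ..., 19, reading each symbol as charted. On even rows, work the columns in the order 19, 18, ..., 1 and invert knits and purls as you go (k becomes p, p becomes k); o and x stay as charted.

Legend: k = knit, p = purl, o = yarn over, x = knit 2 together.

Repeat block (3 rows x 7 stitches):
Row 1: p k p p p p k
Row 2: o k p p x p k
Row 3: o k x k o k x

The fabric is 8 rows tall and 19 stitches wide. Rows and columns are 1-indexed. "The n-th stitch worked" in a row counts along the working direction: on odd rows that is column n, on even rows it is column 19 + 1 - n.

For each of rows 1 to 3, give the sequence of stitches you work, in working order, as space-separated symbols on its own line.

== ROWS AS WORKED ==
p k p p p p k p k p p p p k p k p p p
x k k p o p k x k k p o p k x k k p o
o k x k o k x o k x k o k x o k x k o

Derivation:
Row 1: chart row 1, RS - tile across columns 1-19 and work as-is.
Row 2: chart row 2, WS - tiled (columns 1-19): o k p p x p k o k p p x p k o k p p x; work from column 19 back to 1 with k<->p swapped.
Row 3: chart row 3, RS - tile across columns 1-19 and work as-is.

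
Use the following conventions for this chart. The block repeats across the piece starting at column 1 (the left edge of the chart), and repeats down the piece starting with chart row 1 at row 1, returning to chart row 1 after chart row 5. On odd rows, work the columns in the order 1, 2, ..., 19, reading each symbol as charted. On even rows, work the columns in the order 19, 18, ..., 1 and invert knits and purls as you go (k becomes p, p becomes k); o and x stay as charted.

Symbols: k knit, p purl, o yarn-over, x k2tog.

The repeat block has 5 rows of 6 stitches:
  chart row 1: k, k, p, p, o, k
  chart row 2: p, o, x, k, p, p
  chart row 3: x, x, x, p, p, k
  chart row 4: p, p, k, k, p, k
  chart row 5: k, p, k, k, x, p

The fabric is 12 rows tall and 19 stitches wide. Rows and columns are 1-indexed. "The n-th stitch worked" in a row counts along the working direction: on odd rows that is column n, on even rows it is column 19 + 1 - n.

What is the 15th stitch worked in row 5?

== STITCH ==
k

Derivation:
Row 5 uses chart row ((5-1) mod 5)+1 = 5. Row 5 is odd, so RS.
Chart row 5 tiled across columns 1-19: k p k k x p k p k k x p k p k k x p k
RS row: no reversal, no swap; stitch n worked = column n.
Counting 15 along the worked row gives k.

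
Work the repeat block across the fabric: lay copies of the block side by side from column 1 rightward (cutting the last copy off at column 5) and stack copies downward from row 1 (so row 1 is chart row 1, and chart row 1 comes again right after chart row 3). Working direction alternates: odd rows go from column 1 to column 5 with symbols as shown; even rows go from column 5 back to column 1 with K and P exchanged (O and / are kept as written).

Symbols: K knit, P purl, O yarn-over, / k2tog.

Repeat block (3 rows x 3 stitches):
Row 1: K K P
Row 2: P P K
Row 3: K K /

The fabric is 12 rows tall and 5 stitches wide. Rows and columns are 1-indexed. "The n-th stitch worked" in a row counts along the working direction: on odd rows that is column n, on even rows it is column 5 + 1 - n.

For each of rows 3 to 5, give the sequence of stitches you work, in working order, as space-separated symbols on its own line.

Result:
K K / K K
P P K P P
P P K P P

Derivation:
Row 3: chart row 3, RS - tile across columns 1-5 and work as-is.
Row 4: chart row 1, WS - tiled (columns 1-5): K K P K K; work from column 5 back to 1 with K<->P swapped.
Row 5: chart row 2, RS - tile across columns 1-5 and work as-is.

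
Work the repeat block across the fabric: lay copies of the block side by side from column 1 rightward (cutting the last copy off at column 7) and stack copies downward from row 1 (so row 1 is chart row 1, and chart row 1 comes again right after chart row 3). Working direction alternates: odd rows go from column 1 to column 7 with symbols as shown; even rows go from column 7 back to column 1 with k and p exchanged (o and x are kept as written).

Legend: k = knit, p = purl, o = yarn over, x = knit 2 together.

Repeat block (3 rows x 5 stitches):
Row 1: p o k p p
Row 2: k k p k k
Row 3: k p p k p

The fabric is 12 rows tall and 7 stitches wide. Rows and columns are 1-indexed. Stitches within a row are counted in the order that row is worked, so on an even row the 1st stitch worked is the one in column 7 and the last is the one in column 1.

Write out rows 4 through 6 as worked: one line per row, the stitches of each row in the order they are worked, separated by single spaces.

Result:
o k k k p o k
k k p k k k k
k p k p k k p

Derivation:
Row 4: chart row 1, WS - tiled (columns 1-7): p o k p p p o; work from column 7 back to 1 with k<->p swapped.
Row 5: chart row 2, RS - tile across columns 1-7 and work as-is.
Row 6: chart row 3, WS - tiled (columns 1-7): k p p k p k p; work from column 7 back to 1 with k<->p swapped.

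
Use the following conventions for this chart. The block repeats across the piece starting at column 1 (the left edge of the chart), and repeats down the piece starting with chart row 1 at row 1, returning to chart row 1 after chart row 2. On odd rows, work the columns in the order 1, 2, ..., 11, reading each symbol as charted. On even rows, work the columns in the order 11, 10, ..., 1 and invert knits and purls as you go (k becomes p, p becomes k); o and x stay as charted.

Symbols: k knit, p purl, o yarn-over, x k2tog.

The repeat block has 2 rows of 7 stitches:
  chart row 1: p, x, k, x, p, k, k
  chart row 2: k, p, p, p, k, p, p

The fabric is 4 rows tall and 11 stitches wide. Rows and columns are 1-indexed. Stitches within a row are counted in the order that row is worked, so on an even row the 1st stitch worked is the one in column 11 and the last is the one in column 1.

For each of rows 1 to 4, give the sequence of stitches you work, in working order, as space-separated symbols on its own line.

Result:
p x k x p k k p x k x
k k k p k k p k k k p
p x k x p k k p x k x
k k k p k k p k k k p

Derivation:
Row 1: chart row 1, RS - tile across columns 1-11 and work as-is.
Row 2: chart row 2, WS - tiled (columns 1-11): k p p p k p p k p p p; work from column 11 back to 1 with k<->p swapped.
Row 3: chart row 1, RS - tile across columns 1-11 and work as-is.
Row 4: chart row 2, WS - tiled (columns 1-11): k p p p k p p k p p p; work from column 11 back to 1 with k<->p swapped.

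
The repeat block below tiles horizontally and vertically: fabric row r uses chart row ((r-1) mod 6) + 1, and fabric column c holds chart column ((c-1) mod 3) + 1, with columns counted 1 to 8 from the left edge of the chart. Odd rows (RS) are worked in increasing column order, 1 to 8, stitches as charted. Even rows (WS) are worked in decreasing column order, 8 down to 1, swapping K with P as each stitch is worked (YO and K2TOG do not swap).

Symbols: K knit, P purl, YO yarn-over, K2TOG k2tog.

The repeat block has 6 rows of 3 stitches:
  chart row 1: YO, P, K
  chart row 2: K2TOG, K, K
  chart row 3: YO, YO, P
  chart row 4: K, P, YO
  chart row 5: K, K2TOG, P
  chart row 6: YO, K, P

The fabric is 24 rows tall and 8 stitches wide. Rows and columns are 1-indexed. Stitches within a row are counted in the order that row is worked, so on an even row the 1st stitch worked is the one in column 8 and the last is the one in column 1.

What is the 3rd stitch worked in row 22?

For row 22: chart row = ((22-1) mod 6) + 1 = 4; this is a WS (even) row.
Chart row 4 tiled across columns 1-8: K P YO K P YO K P
WS row: flip the tiled sequence (start at column 8) and apply K<->P; YO and K2TOG stay.
Row 22 as worked: K P YO K P YO K P
Stitch 3 in working order -> YO

== STITCH ==
YO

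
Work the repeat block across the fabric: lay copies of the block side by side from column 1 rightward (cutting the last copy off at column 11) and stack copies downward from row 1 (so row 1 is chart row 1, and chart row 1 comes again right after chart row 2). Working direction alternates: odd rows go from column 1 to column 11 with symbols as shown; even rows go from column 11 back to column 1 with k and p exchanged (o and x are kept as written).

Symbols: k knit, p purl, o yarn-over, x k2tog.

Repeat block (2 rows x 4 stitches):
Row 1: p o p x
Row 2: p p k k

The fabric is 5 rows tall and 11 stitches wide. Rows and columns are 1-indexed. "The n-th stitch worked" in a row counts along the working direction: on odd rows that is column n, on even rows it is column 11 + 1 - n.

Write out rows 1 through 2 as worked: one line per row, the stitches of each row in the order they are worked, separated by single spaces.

Row 1: chart row 1, RS - tile across columns 1-11 and work as-is.
Row 2: chart row 2, WS - tiled (columns 1-11): p p k k p p k k p p k; work from column 11 back to 1 with k<->p swapped.

Result:
p o p x p o p x p o p
p k k p p k k p p k k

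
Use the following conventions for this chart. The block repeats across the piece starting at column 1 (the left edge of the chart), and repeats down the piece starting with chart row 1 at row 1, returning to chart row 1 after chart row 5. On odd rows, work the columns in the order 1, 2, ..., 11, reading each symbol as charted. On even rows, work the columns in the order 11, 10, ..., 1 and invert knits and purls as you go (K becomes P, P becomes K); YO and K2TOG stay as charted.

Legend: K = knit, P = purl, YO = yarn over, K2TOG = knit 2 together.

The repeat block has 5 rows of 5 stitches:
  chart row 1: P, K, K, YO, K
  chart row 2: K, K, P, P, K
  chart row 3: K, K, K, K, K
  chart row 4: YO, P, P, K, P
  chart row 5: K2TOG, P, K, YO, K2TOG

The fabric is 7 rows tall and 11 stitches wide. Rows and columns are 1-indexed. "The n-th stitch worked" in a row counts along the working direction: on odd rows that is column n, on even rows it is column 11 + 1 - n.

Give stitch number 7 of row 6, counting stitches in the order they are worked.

Stitch:
P

Derivation:
Row 6 uses chart row ((6-1) mod 5)+1 = 1. Row 6 is even, so WS.
Chart row 1 tiled across columns 1-11: P K K YO K P K K YO K P
WS: work from column 11 back to column 1 (reverse the tiled row), swapping K<->P (YO and K2TOG unchanged).
Row 6 as worked: K P YO P P K P YO P P K
Stitch 7 in working order -> P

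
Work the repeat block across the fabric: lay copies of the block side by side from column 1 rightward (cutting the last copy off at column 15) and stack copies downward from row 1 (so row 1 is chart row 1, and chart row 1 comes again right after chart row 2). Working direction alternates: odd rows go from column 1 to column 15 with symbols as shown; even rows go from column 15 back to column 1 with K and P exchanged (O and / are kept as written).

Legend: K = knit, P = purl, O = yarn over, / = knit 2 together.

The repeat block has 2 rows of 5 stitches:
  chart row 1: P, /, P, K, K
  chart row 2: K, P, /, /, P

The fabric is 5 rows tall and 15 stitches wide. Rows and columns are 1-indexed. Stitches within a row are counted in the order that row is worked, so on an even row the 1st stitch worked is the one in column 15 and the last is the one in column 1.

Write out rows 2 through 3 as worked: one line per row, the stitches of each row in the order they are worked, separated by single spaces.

Rows as worked:
K / / K P K / / K P K / / K P
P / P K K P / P K K P / P K K

Derivation:
Row 2: chart row 2, WS - tiled (columns 1-15): K P / / P K P / / P K P / / P; work from column 15 back to 1 with K<->P swapped.
Row 3: chart row 1, RS - tile across columns 1-15 and work as-is.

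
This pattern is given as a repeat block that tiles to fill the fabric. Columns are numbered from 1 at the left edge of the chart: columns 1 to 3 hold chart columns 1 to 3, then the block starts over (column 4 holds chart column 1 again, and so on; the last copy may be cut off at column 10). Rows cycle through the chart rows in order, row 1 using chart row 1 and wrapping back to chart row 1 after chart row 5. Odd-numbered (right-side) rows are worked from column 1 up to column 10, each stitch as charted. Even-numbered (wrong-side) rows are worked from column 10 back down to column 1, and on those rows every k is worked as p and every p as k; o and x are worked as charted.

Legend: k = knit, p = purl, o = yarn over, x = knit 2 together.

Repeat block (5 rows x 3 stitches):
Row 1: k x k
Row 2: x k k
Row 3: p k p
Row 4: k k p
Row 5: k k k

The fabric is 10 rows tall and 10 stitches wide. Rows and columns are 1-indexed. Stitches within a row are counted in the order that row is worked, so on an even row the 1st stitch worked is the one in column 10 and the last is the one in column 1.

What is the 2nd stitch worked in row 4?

For row 4: chart row = ((4-1) mod 5) + 1 = 4; this is a WS (even) row.
Chart row 4 tiled across columns 1-10: k k p k k p k k p k
Wrong side: read the tiled row from column 10 down to 1 and exchange k with p (leave o, x).
Row 4 as worked: p k p p k p p k p p
Stitch 2 in working order -> k

== STITCH ==
k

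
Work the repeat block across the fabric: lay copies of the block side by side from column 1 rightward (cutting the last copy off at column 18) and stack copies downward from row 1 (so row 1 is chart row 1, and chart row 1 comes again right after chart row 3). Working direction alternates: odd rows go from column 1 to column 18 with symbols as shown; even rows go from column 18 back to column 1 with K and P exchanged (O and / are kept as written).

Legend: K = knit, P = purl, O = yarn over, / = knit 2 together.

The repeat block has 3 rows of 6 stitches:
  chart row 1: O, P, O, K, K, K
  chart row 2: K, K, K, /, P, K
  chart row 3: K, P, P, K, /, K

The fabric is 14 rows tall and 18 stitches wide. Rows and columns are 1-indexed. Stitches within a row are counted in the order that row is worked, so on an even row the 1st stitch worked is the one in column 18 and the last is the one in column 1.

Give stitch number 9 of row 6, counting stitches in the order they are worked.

Row 6 uses chart row ((6-1) mod 3)+1 = 3. Row 6 is even, so WS.
Chart row 3 tiled across columns 1-18: K P P K / K K P P K / K K P P K / K
WS row: flip the tiled sequence (start at column 18) and apply K<->P; O and / stay.
Row 6 as worked: P / P K K P P / P K K P P / P K K P
The 9th stitch worked is P.

Stitch:
P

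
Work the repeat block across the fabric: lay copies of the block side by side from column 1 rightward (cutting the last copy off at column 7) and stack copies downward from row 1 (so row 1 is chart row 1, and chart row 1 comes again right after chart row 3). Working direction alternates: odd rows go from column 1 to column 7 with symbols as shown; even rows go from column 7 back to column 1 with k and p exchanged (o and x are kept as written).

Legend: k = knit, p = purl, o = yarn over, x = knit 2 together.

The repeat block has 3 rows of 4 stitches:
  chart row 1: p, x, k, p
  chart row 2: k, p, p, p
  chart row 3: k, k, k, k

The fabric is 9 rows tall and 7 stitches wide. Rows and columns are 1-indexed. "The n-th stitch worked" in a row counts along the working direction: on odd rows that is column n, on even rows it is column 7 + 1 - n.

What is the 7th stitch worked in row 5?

Row 5: (5-1) mod 3 = 1, so use chart row 2. Odd row -> RS.
Chart row 2 tiled across columns 1-7: k p p p k p p
RS: work column 1 to column 7, symbols as charted — the tiled row is the row as worked.
Stitch 7 in working order -> p

Result:
p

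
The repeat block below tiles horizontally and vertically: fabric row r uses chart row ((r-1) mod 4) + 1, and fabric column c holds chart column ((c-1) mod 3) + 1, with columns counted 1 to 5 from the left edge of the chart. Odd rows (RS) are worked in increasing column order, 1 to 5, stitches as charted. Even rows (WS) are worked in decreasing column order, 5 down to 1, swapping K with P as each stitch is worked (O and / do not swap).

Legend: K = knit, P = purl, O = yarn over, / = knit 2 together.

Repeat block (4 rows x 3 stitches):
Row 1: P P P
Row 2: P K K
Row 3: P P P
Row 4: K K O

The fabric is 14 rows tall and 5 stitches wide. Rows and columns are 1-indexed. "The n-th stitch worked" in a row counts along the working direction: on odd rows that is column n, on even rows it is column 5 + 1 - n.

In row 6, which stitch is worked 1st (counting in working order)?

Result:
P

Derivation:
Row 6 uses chart row ((6-1) mod 4)+1 = 2. Row 6 is even, so WS.
Chart row 2 tiled across columns 1-5: P K K P K
WS: work from column 5 back to column 1 (reverse the tiled row), swapping K<->P (O and / unchanged).
Row 6 as worked: P K P P K
The 1st stitch worked is P.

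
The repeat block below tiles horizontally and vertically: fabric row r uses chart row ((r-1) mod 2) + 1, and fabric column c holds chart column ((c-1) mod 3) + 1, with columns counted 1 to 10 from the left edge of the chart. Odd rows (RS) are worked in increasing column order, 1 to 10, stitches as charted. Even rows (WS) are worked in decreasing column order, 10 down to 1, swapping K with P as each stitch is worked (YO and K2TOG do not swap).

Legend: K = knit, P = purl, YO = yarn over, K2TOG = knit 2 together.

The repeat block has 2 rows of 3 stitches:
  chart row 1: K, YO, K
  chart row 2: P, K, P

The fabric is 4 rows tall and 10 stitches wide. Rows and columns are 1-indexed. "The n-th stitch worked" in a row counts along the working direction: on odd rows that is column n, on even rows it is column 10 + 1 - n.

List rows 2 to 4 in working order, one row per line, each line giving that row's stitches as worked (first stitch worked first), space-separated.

== ROWS AS WORKED ==
K K P K K P K K P K
K YO K K YO K K YO K K
K K P K K P K K P K

Derivation:
Row 2: chart row 2, WS - tiled (columns 1-10): P K P P K P P K P P; work from column 10 back to 1 with K<->P swapped.
Row 3: chart row 1, RS - tile across columns 1-10 and work as-is.
Row 4: chart row 2, WS - tiled (columns 1-10): P K P P K P P K P P; work from column 10 back to 1 with K<->P swapped.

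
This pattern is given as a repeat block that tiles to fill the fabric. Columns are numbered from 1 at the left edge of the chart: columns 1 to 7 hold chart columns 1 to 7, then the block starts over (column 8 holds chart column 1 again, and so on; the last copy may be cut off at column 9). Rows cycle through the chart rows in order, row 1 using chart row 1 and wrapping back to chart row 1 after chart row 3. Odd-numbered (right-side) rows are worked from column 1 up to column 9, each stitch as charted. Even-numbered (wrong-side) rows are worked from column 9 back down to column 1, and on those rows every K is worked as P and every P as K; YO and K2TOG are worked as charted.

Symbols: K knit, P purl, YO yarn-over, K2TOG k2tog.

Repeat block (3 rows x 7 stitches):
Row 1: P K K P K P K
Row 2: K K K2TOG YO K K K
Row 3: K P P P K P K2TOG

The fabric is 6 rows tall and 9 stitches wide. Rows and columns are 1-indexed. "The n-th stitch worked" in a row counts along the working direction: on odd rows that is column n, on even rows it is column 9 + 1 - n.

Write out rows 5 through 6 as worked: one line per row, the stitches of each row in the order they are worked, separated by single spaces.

Row 5: chart row 2, RS - tile across columns 1-9 and work as-is.
Row 6: chart row 3, WS - tiled (columns 1-9): K P P P K P K2TOG K P; work from column 9 back to 1 with K<->P swapped.

Result:
K K K2TOG YO K K K K K
K P K2TOG K P K K K P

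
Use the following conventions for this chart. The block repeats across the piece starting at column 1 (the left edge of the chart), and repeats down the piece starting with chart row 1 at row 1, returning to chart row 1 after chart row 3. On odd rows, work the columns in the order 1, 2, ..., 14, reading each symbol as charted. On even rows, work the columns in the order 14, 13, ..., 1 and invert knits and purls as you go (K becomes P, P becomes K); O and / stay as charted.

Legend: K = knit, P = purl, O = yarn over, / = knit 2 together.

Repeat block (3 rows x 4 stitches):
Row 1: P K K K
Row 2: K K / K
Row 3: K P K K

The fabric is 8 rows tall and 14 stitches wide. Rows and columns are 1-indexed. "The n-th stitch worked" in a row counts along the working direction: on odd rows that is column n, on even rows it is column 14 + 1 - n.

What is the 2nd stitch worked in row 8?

Result:
P

Derivation:
For row 8: chart row = ((8-1) mod 3) + 1 = 2; this is a WS (even) row.
Chart row 2 tiled across columns 1-14: K K / K K K / K K K / K K K
WS row: flip the tiled sequence (start at column 14) and apply K<->P; O and / stay.
Row 8 as worked: P P P / P P P / P P P / P P
Counting 2 along the worked row gives P.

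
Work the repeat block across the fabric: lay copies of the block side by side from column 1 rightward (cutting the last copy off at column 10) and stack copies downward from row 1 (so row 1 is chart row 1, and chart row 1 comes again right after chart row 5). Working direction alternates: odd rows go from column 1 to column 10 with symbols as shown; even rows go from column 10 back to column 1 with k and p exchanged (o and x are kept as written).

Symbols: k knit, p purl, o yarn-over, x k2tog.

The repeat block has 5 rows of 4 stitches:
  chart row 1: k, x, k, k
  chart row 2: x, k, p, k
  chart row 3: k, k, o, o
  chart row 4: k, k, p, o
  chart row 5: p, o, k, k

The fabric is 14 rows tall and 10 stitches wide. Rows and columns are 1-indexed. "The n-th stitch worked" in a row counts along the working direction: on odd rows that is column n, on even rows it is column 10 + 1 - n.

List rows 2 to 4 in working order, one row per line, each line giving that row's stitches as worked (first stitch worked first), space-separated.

Result:
p x p k p x p k p x
k k o o k k o o k k
p p o k p p o k p p

Derivation:
Row 2: chart row 2, WS - tiled (columns 1-10): x k p k x k p k x k; work from column 10 back to 1 with k<->p swapped.
Row 3: chart row 3, RS - tile across columns 1-10 and work as-is.
Row 4: chart row 4, WS - tiled (columns 1-10): k k p o k k p o k k; work from column 10 back to 1 with k<->p swapped.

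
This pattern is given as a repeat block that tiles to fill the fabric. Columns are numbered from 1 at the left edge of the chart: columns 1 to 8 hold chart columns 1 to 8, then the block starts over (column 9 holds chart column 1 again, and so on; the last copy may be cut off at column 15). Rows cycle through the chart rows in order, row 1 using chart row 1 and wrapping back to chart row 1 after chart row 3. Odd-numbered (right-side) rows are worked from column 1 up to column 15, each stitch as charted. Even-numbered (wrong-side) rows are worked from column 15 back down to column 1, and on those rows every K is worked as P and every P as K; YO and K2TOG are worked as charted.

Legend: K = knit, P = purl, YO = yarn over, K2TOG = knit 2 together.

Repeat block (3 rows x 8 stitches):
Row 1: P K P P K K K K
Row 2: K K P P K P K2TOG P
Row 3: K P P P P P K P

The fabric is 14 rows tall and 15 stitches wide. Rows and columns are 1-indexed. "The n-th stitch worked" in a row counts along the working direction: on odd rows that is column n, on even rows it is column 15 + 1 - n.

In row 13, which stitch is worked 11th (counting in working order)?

Stitch:
P

Derivation:
For row 13: chart row = ((13-1) mod 3) + 1 = 1; this is a RS (odd) row.
Chart row 1 tiled across columns 1-15: P K P P K K K K P K P P K K K
Right side: take the tiled row as-is (worked left to right from column 1).
The 11th stitch worked is P.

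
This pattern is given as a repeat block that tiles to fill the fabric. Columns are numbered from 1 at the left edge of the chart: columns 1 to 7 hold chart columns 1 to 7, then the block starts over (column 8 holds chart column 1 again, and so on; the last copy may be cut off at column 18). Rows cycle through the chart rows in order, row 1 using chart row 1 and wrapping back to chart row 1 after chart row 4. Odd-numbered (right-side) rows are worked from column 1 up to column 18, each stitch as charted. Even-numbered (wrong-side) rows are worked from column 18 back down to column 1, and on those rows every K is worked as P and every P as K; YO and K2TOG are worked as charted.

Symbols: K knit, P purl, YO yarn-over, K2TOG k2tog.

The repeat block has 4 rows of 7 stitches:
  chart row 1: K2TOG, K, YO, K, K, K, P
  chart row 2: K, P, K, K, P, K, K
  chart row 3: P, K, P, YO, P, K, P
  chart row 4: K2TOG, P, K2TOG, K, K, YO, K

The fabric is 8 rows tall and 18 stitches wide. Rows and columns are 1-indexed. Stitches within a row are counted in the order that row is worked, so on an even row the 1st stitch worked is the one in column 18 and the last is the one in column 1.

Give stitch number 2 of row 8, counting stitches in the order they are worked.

Result:
K2TOG

Derivation:
Row 8: (8-1) mod 4 = 3, so use chart row 4. Even row -> WS.
Chart row 4 tiled across columns 1-18: K2TOG P K2TOG K K YO K K2TOG P K2TOG K K YO K K2TOG P K2TOG K
WS row: flip the tiled sequence (start at column 18) and apply K<->P; YO and K2TOG stay.
Row 8 as worked: P K2TOG K K2TOG P YO P P K2TOG K K2TOG P YO P P K2TOG K K2TOG
Stitch 2 in working order -> K2TOG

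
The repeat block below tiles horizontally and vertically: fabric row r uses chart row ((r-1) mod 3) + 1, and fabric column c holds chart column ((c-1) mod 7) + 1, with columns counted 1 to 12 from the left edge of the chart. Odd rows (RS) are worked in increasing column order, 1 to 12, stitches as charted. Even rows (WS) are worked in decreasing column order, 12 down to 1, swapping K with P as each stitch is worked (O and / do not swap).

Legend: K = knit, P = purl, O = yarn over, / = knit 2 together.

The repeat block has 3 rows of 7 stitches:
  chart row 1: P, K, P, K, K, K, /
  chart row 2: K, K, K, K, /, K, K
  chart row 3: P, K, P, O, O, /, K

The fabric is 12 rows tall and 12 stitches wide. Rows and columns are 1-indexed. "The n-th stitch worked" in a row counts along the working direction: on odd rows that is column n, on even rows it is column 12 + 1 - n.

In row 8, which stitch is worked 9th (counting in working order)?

Row 8 uses chart row ((8-1) mod 3)+1 = 2. Row 8 is even, so WS.
Chart row 2 tiled across columns 1-12: K K K K / K K K K K K /
WS: work from column 12 back to column 1 (reverse the tiled row), swapping K<->P (O and / unchanged).
Row 8 as worked: / P P P P P P / P P P P
Counting 9 along the worked row gives P.

Result:
P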